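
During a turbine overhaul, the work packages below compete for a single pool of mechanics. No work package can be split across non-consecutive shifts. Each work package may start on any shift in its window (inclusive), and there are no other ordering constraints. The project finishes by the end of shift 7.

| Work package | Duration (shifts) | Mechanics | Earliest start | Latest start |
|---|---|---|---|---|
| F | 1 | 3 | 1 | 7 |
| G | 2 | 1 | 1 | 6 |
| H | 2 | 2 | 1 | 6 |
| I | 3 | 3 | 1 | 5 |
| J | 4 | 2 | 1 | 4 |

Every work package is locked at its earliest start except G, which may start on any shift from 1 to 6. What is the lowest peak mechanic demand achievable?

G@1: s1:11  s2:8  s3:5  s4:2  s5:0  s6:0  s7:0 → peak 11
G@2: s1:10  s2:8  s3:6  s4:2  s5:0  s6:0  s7:0 → peak 10
G@3: s1:10  s2:7  s3:6  s4:3  s5:0  s6:0  s7:0 → peak 10
G@4: s1:10  s2:7  s3:5  s4:3  s5:1  s6:0  s7:0 → peak 10
G@5: s1:10  s2:7  s3:5  s4:2  s5:1  s6:1  s7:0 → peak 10
G@6: s1:10  s2:7  s3:5  s4:2  s5:0  s6:1  s7:1 → peak 10
Best is G@2, peak 10.

10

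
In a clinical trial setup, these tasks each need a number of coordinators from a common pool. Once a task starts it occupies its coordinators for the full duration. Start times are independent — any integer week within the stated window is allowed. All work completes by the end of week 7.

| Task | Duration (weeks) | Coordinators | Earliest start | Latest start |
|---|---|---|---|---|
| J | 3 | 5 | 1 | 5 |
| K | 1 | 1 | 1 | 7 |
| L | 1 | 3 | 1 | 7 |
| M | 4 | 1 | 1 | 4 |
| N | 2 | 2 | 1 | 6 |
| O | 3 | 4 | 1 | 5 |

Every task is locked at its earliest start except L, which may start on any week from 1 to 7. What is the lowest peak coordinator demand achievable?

L@1: w1:16  w2:12  w3:10  w4:1  w5:0  w6:0  w7:0 → peak 16
L@2: w1:13  w2:15  w3:10  w4:1  w5:0  w6:0  w7:0 → peak 15
L@3: w1:13  w2:12  w3:13  w4:1  w5:0  w6:0  w7:0 → peak 13
L@4: w1:13  w2:12  w3:10  w4:4  w5:0  w6:0  w7:0 → peak 13
L@5: w1:13  w2:12  w3:10  w4:1  w5:3  w6:0  w7:0 → peak 13
L@6: w1:13  w2:12  w3:10  w4:1  w5:0  w6:3  w7:0 → peak 13
L@7: w1:13  w2:12  w3:10  w4:1  w5:0  w6:0  w7:3 → peak 13
Best is L@3, peak 13.

13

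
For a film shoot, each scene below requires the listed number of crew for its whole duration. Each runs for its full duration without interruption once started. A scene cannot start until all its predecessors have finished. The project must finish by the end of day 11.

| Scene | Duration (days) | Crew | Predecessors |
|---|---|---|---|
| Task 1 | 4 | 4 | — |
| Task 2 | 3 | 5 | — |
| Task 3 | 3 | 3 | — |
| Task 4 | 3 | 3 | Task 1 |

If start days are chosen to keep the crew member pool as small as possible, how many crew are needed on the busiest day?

Early-start (Task 1@1, Task 2@1, Task 3@1, Task 4@5) gives peak 12: d1:12  d2:12  d3:12  d4:4  d5:3  d6:3  d7:3  d8:0  d9:0  d10:0  d11:0.
Shift Task 2→5, Task 3→8, Task 4→8.
Schedule Task 1@1, Task 2@5, Task 3@8, Task 4@8: d1:4  d2:4  d3:4  d4:4  d5:5  d6:5  d7:5  d8:6  d9:6  d10:6  d11:0 — peak 6.

6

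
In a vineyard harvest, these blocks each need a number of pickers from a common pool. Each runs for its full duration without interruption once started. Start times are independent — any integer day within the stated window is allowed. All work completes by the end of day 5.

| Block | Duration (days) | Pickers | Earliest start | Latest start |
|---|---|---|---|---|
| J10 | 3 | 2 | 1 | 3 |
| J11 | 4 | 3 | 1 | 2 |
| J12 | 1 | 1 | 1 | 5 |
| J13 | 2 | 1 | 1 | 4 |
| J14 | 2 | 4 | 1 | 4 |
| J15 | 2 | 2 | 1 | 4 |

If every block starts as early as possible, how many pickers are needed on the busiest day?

Early-start schedule: J10@1, J11@1, J12@1, J13@1, J14@1, J15@1.
Load per day: day 1: 13, day 2: 12, day 3: 5, day 4: 3, day 5: 0.
Peak is 13.

13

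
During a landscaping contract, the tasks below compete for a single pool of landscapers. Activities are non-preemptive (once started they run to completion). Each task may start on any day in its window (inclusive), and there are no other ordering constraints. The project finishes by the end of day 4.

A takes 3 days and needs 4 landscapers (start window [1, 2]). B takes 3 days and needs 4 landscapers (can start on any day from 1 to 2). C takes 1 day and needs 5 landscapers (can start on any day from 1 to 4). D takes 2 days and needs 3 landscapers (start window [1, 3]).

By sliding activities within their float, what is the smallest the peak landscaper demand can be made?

11

Early-start (A@1, B@1, C@1, D@1) gives peak 16: d1:16  d2:11  d3:8  d4:0.
Shift C→4.
Schedule A@1, B@1, C@4, D@1: d1:11  d2:11  d3:8  d4:5 — peak 11.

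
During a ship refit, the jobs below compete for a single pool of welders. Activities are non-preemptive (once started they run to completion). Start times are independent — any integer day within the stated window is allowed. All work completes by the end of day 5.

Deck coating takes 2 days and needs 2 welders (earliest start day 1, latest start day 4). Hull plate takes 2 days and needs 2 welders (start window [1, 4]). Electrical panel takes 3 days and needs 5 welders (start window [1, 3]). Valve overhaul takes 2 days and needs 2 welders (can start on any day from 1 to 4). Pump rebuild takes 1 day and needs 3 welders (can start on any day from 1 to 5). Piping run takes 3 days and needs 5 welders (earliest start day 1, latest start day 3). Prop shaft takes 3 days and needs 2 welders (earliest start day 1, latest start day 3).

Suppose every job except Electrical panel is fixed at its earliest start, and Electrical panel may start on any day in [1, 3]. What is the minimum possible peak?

16

Electrical panel@1: d1:21  d2:18  d3:12  d4:0  d5:0 → peak 21
Electrical panel@2: d1:16  d2:18  d3:12  d4:5  d5:0 → peak 18
Electrical panel@3: d1:16  d2:13  d3:12  d4:5  d5:5 → peak 16
Best is Electrical panel@3, peak 16.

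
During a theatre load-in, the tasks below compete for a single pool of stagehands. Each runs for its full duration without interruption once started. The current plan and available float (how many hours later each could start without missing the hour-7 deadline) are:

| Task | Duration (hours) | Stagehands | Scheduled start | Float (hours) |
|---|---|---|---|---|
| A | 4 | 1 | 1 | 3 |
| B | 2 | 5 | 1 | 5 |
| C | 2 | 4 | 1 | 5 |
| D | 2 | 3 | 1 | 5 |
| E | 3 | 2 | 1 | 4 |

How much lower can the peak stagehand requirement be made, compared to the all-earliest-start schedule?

Early-start peak: h1:15  h2:15  h3:3  h4:1  h5:0  h6:0  h7:0 ⇒ 15.
Leveled (A@1, B@1, C@3, D@5, E@5): h1:6  h2:6  h3:5  h4:5  h5:5  h6:5  h7:2 ⇒ 6.
Reduction 15 − 6 = 9.

9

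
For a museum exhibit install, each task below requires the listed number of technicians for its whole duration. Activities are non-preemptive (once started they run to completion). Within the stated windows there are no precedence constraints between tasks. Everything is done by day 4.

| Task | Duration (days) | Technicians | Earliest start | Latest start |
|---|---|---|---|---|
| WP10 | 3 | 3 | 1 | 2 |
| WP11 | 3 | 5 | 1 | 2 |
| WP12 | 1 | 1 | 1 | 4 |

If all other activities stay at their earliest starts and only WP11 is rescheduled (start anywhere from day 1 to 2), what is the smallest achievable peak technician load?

8

WP11@1: d1:9  d2:8  d3:8  d4:0 → peak 9
WP11@2: d1:4  d2:8  d3:8  d4:5 → peak 8
Best is WP11@2, peak 8.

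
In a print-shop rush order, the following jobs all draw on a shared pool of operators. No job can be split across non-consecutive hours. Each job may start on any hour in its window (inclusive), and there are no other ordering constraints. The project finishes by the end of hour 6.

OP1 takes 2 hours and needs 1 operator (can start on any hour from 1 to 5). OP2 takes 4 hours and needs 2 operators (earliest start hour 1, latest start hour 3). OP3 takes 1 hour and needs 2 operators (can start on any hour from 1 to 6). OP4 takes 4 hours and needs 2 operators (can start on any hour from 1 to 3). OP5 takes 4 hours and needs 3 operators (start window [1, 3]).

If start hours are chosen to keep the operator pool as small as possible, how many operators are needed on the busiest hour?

7

Early-start (OP1@1, OP2@1, OP3@1, OP4@1, OP5@1) gives peak 10: h1:10  h2:8  h3:7  h4:7  h5:0  h6:0.
Shift OP5→3.
Schedule OP1@1, OP2@1, OP3@1, OP4@1, OP5@3: h1:7  h2:5  h3:7  h4:7  h5:3  h6:3 — peak 7.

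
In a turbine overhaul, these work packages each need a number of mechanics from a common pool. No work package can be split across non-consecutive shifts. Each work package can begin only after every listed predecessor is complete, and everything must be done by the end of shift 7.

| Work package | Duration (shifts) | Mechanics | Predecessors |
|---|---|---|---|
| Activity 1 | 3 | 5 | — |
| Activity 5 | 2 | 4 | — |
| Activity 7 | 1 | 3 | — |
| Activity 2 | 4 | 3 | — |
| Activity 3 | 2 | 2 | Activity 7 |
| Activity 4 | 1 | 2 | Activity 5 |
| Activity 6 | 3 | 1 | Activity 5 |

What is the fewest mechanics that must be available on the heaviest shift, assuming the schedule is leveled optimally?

7

Early-start (Activity 1@1, Activity 5@1, Activity 7@1, Activity 2@1, Activity 3@2, Activity 4@3, Activity 6@3) gives peak 15: s1:15  s2:14  s3:13  s4:4  s5:1  s6:0  s7:0.
Shift Activity 1→5, Activity 7→3, Activity 3→6, Activity 4→4.
Schedule Activity 1@5, Activity 5@1, Activity 7@3, Activity 2@1, Activity 3@6, Activity 4@4, Activity 6@3: s1:7  s2:7  s3:7  s4:6  s5:6  s6:7  s7:7 — peak 7.
Total mechanic-shifts = 47 over 7 shifts ⇒ peak ≥ ⌈47/7⌉ = 7, so 7 is optimal.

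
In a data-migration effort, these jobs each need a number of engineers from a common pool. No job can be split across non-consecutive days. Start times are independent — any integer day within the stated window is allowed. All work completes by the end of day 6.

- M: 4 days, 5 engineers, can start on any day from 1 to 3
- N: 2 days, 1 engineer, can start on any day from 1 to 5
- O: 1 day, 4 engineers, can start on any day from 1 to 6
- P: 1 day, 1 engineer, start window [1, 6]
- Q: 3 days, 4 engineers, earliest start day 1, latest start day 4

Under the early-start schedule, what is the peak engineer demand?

Early-start schedule: M@1, N@1, O@1, P@1, Q@1.
Load per day: day 1: 15, day 2: 10, day 3: 9, day 4: 5, day 5: 0, day 6: 0.
Peak is 15.

15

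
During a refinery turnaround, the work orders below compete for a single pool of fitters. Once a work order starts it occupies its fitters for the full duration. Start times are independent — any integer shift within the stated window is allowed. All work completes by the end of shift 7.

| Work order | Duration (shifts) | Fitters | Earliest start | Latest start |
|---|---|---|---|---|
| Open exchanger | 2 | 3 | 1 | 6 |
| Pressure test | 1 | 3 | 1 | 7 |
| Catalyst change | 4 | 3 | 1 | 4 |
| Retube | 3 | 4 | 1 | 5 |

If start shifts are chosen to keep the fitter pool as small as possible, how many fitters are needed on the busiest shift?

6

Early-start (Open exchanger@1, Pressure test@1, Catalyst change@1, Retube@1) gives peak 13: s1:13  s2:10  s3:7  s4:3  s5:0  s6:0  s7:0.
Shift Pressure test→3, Retube→5.
Schedule Open exchanger@1, Pressure test@3, Catalyst change@1, Retube@5: s1:6  s2:6  s3:6  s4:3  s5:4  s6:4  s7:4 — peak 6.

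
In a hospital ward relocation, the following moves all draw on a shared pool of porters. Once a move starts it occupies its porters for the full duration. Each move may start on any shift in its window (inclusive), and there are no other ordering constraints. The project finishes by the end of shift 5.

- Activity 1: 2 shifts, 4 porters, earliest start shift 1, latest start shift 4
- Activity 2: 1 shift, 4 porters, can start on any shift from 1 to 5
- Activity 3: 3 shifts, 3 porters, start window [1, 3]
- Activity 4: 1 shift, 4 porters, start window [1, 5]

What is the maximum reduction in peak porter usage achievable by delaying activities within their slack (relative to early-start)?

Early-start peak: s1:15  s2:7  s3:3  s4:0  s5:0 ⇒ 15.
Leveled (Activity 1@1, Activity 2@3, Activity 3@1, Activity 4@4): s1:7  s2:7  s3:7  s4:4  s5:0 ⇒ 7.
Reduction 15 − 7 = 8.

8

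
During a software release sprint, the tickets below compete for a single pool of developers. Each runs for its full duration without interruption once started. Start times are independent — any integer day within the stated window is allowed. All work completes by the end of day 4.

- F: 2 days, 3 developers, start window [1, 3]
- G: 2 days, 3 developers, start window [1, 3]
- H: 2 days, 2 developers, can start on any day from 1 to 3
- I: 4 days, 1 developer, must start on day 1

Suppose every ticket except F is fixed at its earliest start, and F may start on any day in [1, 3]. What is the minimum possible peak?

6

F@1: d1:9  d2:9  d3:1  d4:1 → peak 9
F@2: d1:6  d2:9  d3:4  d4:1 → peak 9
F@3: d1:6  d2:6  d3:4  d4:4 → peak 6
Best is F@3, peak 6.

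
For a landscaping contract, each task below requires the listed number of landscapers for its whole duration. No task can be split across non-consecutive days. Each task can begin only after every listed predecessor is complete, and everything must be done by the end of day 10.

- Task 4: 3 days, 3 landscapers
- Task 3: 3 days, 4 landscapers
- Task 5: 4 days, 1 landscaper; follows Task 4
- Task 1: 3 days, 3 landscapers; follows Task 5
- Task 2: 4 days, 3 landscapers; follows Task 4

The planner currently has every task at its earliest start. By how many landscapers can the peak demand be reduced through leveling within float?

1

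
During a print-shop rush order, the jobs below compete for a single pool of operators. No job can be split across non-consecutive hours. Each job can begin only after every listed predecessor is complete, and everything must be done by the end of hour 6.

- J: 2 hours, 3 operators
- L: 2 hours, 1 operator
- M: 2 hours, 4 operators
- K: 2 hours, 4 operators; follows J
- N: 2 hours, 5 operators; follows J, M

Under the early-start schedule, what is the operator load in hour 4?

9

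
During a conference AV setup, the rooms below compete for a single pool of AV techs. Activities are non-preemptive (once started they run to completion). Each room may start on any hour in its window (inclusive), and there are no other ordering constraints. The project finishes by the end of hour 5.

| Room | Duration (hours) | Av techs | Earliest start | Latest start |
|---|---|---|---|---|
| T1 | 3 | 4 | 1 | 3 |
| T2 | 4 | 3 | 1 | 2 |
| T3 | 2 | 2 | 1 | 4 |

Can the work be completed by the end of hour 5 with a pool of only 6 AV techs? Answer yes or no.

no

The minimum achievable peak is 7; 6 < 7, so no feasible schedule stays within the cap.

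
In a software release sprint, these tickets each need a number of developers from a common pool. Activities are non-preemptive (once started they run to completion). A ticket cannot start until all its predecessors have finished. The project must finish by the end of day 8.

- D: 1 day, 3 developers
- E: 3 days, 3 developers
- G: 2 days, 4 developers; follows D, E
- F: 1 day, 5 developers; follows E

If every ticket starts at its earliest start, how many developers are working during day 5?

At early start, day 5 has: G.
Demand: 4 = 4.

4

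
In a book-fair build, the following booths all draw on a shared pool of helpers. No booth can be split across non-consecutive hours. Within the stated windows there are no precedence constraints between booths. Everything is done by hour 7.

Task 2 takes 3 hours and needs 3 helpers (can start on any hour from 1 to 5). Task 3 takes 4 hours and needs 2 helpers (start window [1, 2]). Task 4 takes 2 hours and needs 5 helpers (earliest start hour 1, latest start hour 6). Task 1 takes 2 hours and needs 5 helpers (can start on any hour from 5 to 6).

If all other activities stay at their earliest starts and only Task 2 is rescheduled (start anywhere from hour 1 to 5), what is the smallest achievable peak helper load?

Task 2@1: h1:10  h2:10  h3:5  h4:2  h5:5  h6:5  h7:0 → peak 10
Task 2@2: h1:7  h2:10  h3:5  h4:5  h5:5  h6:5  h7:0 → peak 10
Task 2@3: h1:7  h2:7  h3:5  h4:5  h5:8  h6:5  h7:0 → peak 8
Task 2@4: h1:7  h2:7  h3:2  h4:5  h5:8  h6:8  h7:0 → peak 8
Task 2@5: h1:7  h2:7  h3:2  h4:2  h5:8  h6:8  h7:3 → peak 8
Best is Task 2@3, peak 8.

8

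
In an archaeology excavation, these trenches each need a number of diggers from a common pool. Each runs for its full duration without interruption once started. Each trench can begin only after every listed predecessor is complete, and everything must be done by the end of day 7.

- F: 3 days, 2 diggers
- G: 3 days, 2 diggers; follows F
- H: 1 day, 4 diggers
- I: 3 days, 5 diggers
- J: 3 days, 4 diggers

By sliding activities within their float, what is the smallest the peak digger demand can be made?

Early-start (F@1, G@4, H@1, I@1, J@1) gives peak 15: d1:15  d2:11  d3:11  d4:2  d5:2  d6:2  d7:0.
Shift I→2, J→5.
Schedule F@1, G@4, H@1, I@2, J@5: d1:6  d2:7  d3:7  d4:7  d5:6  d6:6  d7:4 — peak 7.
Total digger-days = 43 over 7 days ⇒ peak ≥ ⌈43/7⌉ = 7, so 7 is optimal.

7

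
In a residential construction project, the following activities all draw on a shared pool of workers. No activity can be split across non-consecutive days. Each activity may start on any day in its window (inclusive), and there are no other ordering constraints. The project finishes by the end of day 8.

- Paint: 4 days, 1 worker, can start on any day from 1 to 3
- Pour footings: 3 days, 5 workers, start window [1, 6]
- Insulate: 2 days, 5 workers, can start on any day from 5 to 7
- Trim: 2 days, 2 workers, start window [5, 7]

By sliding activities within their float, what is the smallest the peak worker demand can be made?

6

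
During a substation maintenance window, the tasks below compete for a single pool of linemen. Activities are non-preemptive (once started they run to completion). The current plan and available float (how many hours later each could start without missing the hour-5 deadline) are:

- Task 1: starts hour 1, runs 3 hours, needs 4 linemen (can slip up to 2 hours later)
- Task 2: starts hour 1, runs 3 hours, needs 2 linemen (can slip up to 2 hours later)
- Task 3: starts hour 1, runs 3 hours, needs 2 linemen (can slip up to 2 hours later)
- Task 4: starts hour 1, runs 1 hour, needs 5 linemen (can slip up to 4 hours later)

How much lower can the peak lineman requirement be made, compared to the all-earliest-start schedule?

5

Early-start peak: h1:13  h2:8  h3:8  h4:0  h5:0 ⇒ 13.
Leveled (Task 1@1, Task 2@1, Task 3@1, Task 4@4): h1:8  h2:8  h3:8  h4:5  h5:0 ⇒ 8.
Reduction 13 − 8 = 5.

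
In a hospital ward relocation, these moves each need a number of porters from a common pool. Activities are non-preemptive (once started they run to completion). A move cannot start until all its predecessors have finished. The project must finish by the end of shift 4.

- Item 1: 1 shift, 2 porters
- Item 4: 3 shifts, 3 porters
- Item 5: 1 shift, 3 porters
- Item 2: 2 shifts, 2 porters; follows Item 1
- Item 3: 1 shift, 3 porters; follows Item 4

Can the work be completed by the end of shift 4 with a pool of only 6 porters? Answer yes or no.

yes

Schedule Item 1@1, Item 4@1, Item 5@2, Item 2@3, Item 3@4: s1:5  s2:6  s3:5  s4:5 — peak 6 ≤ 6.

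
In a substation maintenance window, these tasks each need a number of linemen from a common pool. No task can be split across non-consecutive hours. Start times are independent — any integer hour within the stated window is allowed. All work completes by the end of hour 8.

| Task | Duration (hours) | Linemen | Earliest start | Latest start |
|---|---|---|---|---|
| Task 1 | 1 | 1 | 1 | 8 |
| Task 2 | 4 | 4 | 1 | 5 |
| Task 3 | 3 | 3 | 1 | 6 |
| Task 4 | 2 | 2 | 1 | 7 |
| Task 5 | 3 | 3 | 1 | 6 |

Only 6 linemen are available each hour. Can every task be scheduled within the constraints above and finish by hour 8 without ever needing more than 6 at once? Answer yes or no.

Schedule Task 1@1, Task 2@1, Task 3@5, Task 4@2, Task 5@5: h1:5  h2:6  h3:6  h4:4  h5:6  h6:6  h7:6  h8:0 — peak 6 ≤ 6.

yes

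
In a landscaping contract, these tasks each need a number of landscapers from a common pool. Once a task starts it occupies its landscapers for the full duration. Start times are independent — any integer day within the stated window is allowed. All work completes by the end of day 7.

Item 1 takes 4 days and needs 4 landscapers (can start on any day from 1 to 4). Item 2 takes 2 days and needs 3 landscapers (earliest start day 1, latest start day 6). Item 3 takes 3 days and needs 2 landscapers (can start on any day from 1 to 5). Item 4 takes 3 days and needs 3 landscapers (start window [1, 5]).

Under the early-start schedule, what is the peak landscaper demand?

12

Early-start schedule: Item 1@1, Item 2@1, Item 3@1, Item 4@1.
Load per day: day 1: 12, day 2: 12, day 3: 9, day 4: 4, day 5: 0, day 6: 0, day 7: 0.
Peak is 12.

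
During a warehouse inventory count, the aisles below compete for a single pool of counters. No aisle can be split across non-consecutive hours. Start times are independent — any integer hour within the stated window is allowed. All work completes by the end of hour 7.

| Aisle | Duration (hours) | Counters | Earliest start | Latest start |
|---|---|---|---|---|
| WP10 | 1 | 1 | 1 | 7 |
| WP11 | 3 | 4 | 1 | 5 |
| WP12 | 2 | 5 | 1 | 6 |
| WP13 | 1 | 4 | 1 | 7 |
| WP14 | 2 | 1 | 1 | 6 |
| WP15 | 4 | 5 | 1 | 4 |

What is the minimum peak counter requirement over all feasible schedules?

Early-start (WP10@1, WP11@1, WP12@1, WP13@1, WP14@1, WP15@1) gives peak 20: h1:20  h2:15  h3:9  h4:5  h5:0  h6:0  h7:0.
Shift WP12→2, WP14→4, WP15→4.
Schedule WP10@1, WP11@1, WP12@2, WP13@1, WP14@4, WP15@4: h1:9  h2:9  h3:9  h4:6  h5:6  h6:5  h7:5 — peak 9.

9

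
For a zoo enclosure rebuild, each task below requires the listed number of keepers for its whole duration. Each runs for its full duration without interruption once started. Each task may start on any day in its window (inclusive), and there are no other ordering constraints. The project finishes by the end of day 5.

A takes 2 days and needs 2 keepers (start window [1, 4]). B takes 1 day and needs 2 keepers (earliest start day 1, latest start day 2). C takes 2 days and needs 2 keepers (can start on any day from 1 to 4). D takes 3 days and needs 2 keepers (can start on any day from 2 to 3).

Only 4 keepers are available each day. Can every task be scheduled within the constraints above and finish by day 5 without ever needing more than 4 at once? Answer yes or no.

yes

Schedule A@1, B@1, C@2, D@3: d1:4  d2:4  d3:4  d4:2  d5:2 — peak 4 ≤ 4.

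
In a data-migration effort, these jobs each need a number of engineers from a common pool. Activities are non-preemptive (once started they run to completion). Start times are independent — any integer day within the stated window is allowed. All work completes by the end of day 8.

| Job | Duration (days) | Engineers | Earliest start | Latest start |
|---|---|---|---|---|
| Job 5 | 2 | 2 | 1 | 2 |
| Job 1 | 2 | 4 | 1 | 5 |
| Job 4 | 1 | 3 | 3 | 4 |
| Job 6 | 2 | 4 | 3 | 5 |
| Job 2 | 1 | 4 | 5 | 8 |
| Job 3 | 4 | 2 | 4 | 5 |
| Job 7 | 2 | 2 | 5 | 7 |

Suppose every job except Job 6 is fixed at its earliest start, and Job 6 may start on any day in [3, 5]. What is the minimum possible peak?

8

Job 6@3: d1:6  d2:6  d3:7  d4:6  d5:8  d6:4  d7:2  d8:0 → peak 8
Job 6@4: d1:6  d2:6  d3:3  d4:6  d5:12  d6:4  d7:2  d8:0 → peak 12
Job 6@5: d1:6  d2:6  d3:3  d4:2  d5:12  d6:8  d7:2  d8:0 → peak 12
Best is Job 6@3, peak 8.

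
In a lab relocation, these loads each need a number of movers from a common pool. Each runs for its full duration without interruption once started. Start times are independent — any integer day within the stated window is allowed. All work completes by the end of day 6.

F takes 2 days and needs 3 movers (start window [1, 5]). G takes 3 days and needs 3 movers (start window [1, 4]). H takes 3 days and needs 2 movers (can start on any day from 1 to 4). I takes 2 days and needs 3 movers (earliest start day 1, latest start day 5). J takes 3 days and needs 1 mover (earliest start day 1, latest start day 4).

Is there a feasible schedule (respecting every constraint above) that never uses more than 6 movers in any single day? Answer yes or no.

yes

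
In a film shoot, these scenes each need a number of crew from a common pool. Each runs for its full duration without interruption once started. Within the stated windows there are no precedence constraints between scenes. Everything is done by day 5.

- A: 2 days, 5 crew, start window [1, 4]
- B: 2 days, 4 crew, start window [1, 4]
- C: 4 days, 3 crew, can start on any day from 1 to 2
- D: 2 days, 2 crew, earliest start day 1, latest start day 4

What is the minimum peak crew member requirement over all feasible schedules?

Early-start (A@1, B@1, C@1, D@1) gives peak 14: d1:14  d2:14  d3:3  d4:3  d5:0.
Shift B→3, D→3.
Schedule A@1, B@3, C@1, D@3: d1:8  d2:8  d3:9  d4:9  d5:0 — peak 9.

9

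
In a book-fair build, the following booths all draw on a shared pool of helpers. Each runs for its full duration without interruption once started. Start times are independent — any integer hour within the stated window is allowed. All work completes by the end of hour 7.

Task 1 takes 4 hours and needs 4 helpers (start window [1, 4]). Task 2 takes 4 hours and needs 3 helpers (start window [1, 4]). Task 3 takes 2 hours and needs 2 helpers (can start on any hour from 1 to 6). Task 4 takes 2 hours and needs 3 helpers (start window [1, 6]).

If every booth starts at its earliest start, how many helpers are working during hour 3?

At early start, hour 3 has: Task 1, Task 2.
Demand: 4 + 3 = 7.

7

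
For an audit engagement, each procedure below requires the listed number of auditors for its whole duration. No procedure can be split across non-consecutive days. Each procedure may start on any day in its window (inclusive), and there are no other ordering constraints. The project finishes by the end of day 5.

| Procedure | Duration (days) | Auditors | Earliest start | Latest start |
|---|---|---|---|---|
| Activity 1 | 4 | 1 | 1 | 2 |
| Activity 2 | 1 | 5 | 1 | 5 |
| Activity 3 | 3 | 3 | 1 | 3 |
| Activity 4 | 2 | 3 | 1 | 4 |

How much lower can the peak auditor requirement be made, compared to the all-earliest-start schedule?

Early-start peak: d1:12  d2:7  d3:4  d4:1  d5:0 ⇒ 12.
Leveled (Activity 1@1, Activity 2@1, Activity 3@2, Activity 4@2): d1:6  d2:7  d3:7  d4:4  d5:0 ⇒ 7.
Reduction 12 − 7 = 5.

5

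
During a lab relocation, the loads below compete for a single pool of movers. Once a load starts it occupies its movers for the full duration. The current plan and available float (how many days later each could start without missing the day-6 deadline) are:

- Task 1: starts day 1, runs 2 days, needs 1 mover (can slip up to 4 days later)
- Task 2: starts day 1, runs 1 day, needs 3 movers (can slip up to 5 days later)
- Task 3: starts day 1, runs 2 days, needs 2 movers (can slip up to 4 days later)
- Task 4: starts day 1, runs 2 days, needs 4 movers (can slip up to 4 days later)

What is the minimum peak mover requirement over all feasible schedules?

4

Early-start (Task 1@1, Task 2@1, Task 3@1, Task 4@1) gives peak 10: d1:10  d2:7  d3:0  d4:0  d5:0  d6:0.
Shift Task 3→2, Task 4→4.
Schedule Task 1@1, Task 2@1, Task 3@2, Task 4@4: d1:4  d2:3  d3:2  d4:4  d5:4  d6:0 — peak 4.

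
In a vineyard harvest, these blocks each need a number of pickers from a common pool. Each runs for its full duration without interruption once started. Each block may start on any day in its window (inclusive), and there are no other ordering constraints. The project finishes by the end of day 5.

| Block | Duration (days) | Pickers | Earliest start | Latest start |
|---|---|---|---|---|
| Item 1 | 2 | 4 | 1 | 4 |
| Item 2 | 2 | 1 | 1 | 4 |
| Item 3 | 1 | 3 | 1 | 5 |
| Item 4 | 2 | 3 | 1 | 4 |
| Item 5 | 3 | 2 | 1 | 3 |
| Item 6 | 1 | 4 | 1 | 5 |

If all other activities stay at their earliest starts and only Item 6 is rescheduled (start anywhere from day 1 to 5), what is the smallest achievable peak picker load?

13

Item 6@1: d1:17  d2:10  d3:2  d4:0  d5:0 → peak 17
Item 6@2: d1:13  d2:14  d3:2  d4:0  d5:0 → peak 14
Item 6@3: d1:13  d2:10  d3:6  d4:0  d5:0 → peak 13
Item 6@4: d1:13  d2:10  d3:2  d4:4  d5:0 → peak 13
Item 6@5: d1:13  d2:10  d3:2  d4:0  d5:4 → peak 13
Best is Item 6@3, peak 13.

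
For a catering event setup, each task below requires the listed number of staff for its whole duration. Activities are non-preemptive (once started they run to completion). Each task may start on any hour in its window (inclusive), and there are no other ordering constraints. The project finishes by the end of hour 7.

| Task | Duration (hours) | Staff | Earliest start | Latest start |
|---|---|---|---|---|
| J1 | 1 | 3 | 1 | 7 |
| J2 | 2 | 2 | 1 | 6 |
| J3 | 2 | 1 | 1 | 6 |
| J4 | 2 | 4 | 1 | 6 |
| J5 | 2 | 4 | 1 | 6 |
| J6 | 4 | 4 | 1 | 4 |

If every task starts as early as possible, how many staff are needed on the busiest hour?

18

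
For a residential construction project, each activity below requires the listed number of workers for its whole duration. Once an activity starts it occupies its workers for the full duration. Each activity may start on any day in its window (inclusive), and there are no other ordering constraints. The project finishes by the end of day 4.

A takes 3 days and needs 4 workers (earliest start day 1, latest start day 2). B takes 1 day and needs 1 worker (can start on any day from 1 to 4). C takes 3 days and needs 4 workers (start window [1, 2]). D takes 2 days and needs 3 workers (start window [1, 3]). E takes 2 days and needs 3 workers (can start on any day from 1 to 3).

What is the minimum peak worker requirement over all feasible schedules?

Early-start (A@1, B@1, C@1, D@1, E@1) gives peak 15: d1:15  d2:14  d3:8  d4:0.
Shift C→2, E→3.
Schedule A@1, B@1, C@2, D@1, E@3: d1:8  d2:11  d3:11  d4:7 — peak 11.

11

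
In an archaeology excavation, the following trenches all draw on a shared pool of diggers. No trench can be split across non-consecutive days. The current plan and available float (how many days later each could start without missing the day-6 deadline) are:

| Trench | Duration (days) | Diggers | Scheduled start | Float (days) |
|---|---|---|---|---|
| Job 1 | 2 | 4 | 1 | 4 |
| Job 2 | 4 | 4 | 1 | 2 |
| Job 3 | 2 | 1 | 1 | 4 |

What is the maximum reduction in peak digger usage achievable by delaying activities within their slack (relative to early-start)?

4

Early-start peak: d1:9  d2:9  d3:4  d4:4  d5:0  d6:0 ⇒ 9.
Leveled (Job 1@1, Job 2@3, Job 3@1): d1:5  d2:5  d3:4  d4:4  d5:4  d6:4 ⇒ 5.
Reduction 9 − 5 = 4.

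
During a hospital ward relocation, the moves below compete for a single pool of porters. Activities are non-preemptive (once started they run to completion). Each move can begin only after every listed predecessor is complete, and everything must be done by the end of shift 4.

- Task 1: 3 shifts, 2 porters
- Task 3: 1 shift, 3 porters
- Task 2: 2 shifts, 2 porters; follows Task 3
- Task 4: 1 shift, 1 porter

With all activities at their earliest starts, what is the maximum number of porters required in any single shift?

6

Early-start schedule: Task 1@1, Task 3@1, Task 2@2, Task 4@1.
Load per shift: shift 1: 6, shift 2: 4, shift 3: 4, shift 4: 0.
Peak is 6.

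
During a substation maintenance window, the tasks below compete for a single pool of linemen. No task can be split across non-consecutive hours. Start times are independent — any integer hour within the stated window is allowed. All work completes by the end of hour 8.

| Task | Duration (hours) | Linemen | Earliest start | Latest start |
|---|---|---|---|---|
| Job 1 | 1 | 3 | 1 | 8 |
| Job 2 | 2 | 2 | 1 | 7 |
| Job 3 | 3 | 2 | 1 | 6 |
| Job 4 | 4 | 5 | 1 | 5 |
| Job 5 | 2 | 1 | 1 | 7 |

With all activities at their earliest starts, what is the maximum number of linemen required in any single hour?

Early-start schedule: Job 1@1, Job 2@1, Job 3@1, Job 4@1, Job 5@1.
Load per hour: hour 1: 13, hour 2: 10, hour 3: 7, hour 4: 5, hour 5: 0, hour 6: 0, hour 7: 0, hour 8: 0.
Peak is 13.

13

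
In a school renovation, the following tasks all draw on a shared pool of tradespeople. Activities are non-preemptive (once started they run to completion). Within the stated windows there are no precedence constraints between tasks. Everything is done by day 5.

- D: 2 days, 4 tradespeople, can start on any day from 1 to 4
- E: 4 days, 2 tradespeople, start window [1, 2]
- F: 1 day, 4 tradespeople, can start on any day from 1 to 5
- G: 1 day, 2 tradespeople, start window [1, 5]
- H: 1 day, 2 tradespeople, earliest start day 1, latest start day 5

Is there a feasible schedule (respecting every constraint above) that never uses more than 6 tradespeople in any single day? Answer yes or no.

yes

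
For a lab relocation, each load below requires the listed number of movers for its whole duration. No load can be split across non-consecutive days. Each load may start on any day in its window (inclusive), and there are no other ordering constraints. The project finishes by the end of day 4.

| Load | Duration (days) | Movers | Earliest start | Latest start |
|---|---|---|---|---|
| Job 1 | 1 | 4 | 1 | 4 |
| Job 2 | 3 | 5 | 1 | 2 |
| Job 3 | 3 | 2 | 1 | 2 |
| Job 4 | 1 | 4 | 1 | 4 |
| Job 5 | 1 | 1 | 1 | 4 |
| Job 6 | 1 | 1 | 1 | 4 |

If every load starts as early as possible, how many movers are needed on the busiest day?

Early-start schedule: Job 1@1, Job 2@1, Job 3@1, Job 4@1, Job 5@1, Job 6@1.
Load per day: day 1: 17, day 2: 7, day 3: 7, day 4: 0.
Peak is 17.

17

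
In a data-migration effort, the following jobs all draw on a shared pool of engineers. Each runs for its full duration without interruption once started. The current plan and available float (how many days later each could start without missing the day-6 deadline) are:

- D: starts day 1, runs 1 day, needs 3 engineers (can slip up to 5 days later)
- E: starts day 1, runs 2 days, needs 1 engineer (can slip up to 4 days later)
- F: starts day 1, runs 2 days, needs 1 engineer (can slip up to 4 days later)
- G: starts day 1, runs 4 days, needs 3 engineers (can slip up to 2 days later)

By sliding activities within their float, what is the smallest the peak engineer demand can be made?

Early-start (D@1, E@1, F@1, G@1) gives peak 8: d1:8  d2:5  d3:3  d4:3  d5:0  d6:0.
Shift F→2, G→3.
Schedule D@1, E@1, F@2, G@3: d1:4  d2:2  d3:4  d4:3  d5:3  d6:3 — peak 4.
Total engineer-days = 19 over 6 days ⇒ peak ≥ ⌈19/6⌉ = 4, so 4 is optimal.

4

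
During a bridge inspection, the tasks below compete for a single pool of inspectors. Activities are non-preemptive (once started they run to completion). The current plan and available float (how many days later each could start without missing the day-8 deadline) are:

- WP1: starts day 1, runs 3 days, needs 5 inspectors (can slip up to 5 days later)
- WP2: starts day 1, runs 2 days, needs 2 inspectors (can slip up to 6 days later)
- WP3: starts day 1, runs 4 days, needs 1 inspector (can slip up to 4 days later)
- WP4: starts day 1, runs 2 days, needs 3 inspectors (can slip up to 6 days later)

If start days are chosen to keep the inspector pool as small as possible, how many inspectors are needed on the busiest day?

5

Early-start (WP1@1, WP2@1, WP3@1, WP4@1) gives peak 11: d1:11  d2:11  d3:6  d4:1  d5:0  d6:0  d7:0  d8:0.
Shift WP2→4, WP3→4, WP4→6.
Schedule WP1@1, WP2@4, WP3@4, WP4@6: d1:5  d2:5  d3:5  d4:3  d5:3  d6:4  d7:4  d8:0 — peak 5.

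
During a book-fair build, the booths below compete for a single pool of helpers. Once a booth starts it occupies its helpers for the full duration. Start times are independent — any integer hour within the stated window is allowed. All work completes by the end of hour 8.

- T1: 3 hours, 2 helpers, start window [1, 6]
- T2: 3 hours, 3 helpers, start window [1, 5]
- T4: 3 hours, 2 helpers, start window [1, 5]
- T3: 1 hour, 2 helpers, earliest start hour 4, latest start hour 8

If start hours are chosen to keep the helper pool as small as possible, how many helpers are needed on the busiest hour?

4

Early-start (T1@1, T2@1, T4@1, T3@4) gives peak 7: h1:7  h2:7  h3:7  h4:2  h5:0  h6:0  h7:0  h8:0.
Shift T2→4, T3→7.
Schedule T1@1, T2@4, T4@1, T3@7: h1:4  h2:4  h3:4  h4:3  h5:3  h6:3  h7:2  h8:0 — peak 4.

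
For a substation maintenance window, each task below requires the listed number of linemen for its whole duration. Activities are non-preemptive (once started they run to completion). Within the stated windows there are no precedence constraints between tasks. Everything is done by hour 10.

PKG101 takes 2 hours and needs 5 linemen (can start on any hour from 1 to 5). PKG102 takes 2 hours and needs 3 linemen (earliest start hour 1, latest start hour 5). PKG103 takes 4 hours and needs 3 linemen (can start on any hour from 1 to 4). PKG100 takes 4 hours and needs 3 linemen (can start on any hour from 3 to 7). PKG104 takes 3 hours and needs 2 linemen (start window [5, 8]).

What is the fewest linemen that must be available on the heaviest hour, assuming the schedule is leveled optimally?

6

Early-start (PKG101@1, PKG102@1, PKG103@1, PKG100@3, PKG104@5) gives peak 11: h1:11  h2:11  h3:6  h4:6  h5:5  h6:5  h7:2  h8:0  h9:0  h10:0.
Shift PKG102→3, PKG103→3, PKG100→5, PKG104→7.
Schedule PKG101@1, PKG102@3, PKG103@3, PKG100@5, PKG104@7: h1:5  h2:5  h3:6  h4:6  h5:6  h6:6  h7:5  h8:5  h9:2  h10:0 — peak 6.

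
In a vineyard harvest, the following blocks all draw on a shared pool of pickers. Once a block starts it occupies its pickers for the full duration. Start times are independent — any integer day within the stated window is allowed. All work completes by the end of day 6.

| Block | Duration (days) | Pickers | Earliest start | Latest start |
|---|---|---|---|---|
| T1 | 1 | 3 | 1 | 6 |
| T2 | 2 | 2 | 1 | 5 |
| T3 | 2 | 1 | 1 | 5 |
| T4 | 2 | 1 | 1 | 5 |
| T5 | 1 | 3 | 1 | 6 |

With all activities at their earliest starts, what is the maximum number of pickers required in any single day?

10

Early-start schedule: T1@1, T2@1, T3@1, T4@1, T5@1.
Load per day: day 1: 10, day 2: 4, day 3: 0, day 4: 0, day 5: 0, day 6: 0.
Peak is 10.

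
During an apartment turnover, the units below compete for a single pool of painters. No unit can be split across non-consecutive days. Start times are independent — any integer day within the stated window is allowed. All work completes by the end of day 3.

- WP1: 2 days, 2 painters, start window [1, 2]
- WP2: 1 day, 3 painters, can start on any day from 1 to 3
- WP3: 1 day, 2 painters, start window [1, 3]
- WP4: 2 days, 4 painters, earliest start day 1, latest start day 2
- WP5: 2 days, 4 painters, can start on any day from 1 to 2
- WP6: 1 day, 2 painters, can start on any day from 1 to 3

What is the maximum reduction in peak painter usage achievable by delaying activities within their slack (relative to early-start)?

Early-start peak: d1:17  d2:10  d3:0 ⇒ 17.
Leveled (WP1@1, WP2@1, WP3@1, WP4@2, WP5@2, WP6@1): d1:9  d2:10  d3:8 ⇒ 10.
Reduction 17 − 10 = 7.

7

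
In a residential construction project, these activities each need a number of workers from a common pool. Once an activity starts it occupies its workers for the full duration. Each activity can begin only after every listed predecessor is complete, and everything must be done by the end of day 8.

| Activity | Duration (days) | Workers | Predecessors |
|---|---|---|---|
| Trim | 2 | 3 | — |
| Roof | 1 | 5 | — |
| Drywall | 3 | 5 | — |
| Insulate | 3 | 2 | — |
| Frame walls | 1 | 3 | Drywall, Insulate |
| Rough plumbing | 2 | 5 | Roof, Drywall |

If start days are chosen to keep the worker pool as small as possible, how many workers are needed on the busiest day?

7

Early-start (Trim@1, Roof@1, Drywall@1, Insulate@1, Frame walls@4, Rough plumbing@4) gives peak 15: d1:15  d2:10  d3:7  d4:8  d5:5  d6:0  d7:0  d8:0.
Shift Trim→4, Roof→6, Rough plumbing→7.
Schedule Trim@4, Roof@6, Drywall@1, Insulate@1, Frame walls@4, Rough plumbing@7: d1:7  d2:7  d3:7  d4:6  d5:3  d6:5  d7:5  d8:5 — peak 7.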